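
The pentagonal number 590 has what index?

20

Set n(3n−1)/2 = 590, giving 3n² − n − 1180 = 0.
So n = (1 + 119) / 6 = 120/6 = 20.
Check: 20·(3·20 − 1)/2 = 590. ✓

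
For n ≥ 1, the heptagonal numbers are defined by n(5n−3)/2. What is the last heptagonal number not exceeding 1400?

1288

Solve n(5n−3)/2 ≤ 1400 for integer n.
n = 23 gives 1288 ≤ 1400, while n = 24 gives 1404 > 1400; so the answer is 1288.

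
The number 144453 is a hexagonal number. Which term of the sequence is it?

269

Set n(2n−1) = 144453, giving 2n² − n − 144453 = 0.
The discriminant is 1 + 8·144453 = 1155625, and √1155625 = 1075.
So n = (1 + 1075) / 4 = 1076/4 = 269.
Check: 269·(2·269 − 1) = 144453. ✓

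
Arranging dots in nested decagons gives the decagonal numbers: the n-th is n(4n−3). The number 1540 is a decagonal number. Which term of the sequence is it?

20

Set n(4n−3) = 1540, giving 4n² − 3n − 1540 = 0.
So n = (3 + 157) / 8 = 160/8 = 20.
Check: 20·(4·20 − 3) = 1540. ✓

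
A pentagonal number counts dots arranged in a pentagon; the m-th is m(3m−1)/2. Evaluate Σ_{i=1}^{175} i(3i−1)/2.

2695000

Σ i(3i−1)/2 = (3Σi² − Σi) / 2 over i = 1..175.
Σi = 15400 and Σi² = 1801800.
(3·1801800 − 1·15400) / 2 = 5390000/2 = 2695000.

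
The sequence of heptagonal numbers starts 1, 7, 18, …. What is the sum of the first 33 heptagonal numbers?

30481

Σ i(5i−3)/2 = (5Σi² − 3Σi) / 2 over i = 1..33.
Σi = 561 and Σi² = 12529.
(5·12529 − 3·561) / 2 = 60962/2 = 30481.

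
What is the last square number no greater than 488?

484

Solve n² ≤ 488 for integer n.
n = 22 gives 484 ≤ 488, while n = 23 gives 529 > 488; so the answer is 484.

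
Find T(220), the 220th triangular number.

The 220th triangular number is n(n+1)/2 with n = 220.
220·221/2 = 48620/2 = 24310.

24310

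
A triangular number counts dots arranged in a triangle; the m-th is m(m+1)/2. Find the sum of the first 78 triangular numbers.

82160

Σ i(i+1)/2 = (Σi² + Σi) / 2 over i = 1..78.
Σi = 3081 and Σi² = 161239.
(1·161239 + 1·3081) / 2 = 164320/2 = 82160.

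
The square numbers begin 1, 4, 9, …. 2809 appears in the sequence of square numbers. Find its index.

We need n² = 2809, so n = √2809 = 53.
Check: 53² = 2809. ✓

53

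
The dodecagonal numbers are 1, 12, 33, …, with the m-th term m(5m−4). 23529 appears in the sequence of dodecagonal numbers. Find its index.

69

Set n(5n−4) = 23529, giving 5n² − 4n − 23529 = 0.
So n = (4 + 686) / 10 = 690/10 = 69.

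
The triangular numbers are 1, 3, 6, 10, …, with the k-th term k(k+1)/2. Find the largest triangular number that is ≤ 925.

Solve n(n+1)/2 ≤ 925 for integer n.
n = 42 gives 903 ≤ 925, while n = 43 gives 946 > 925; so the answer is 903.

903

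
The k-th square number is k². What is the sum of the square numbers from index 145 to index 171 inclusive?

675666

Σ_{i=145}^{171} i² = 1681386 − 1005720 = 675666.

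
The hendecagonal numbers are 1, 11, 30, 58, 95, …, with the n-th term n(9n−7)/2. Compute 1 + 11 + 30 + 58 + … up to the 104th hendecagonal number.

1692600

Σ i(9i−7)/2 = (9Σi² − 7Σi) / 2 over i = 1..104.
Σi = 5460 and Σi² = 380380.
(9·380380 − 7·5460) / 2 = 3385200/2 = 1692600.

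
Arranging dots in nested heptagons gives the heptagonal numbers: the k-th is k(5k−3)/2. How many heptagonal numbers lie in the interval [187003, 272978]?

57

The n-th heptagonal number is n(5n−3)/2.
Smallest index with value ≥ 187003: n = 274 (giving 187279).
Largest index with value ≤ 272978: n = 330 (giving 271755).
Indices 274 through 330: 57 terms.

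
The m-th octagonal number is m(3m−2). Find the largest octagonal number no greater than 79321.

78408

Solve n(3n−2) ≤ 79321 for integer n.
n = 162 gives 78408 ≤ 79321, while n = 163 gives 79381 > 79321; so the answer is 78408.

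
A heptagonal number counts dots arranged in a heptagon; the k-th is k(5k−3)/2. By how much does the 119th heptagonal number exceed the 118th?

Consecutive heptagonal numbers differ by 5n − 4: here 5·119 − 4 = 591.

591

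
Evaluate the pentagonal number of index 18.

477

The 18th pentagonal number is n(3n−1)/2 with n = 18.
18·(3·18 − 1)/2 = 18·53/2 = 477.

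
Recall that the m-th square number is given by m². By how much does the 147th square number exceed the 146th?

n² − (n−1)² = 2n − 1, so 147² − 146² = 2·147 − 1 = 293.

293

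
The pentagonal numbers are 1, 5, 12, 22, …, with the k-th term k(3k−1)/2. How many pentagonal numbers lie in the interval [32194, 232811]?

248

The n-th pentagonal number is n(3n−1)/2.
Smallest index with value ≥ 32194: n = 147 (giving 32340).
Largest index with value ≤ 232811: n = 394 (giving 232657).
Indices 147 through 394: 248 terms.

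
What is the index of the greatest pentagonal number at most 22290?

122

Solve n(3n−1)/2 ≤ 22290 for integer n.
n = 122 gives 22265 ≤ 22290, while n = 123 gives 22632 > 22290; so the answer is index 122.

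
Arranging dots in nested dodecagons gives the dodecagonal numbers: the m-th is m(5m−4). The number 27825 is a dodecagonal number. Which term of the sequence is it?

75

Set n(5n−4) = 27825, giving 5n² − 4n − 27825 = 0.
The discriminant is 16 + 20·27825 = 556516, and √556516 = 746.
So n = (4 + 746) / 10 = 750/10 = 75.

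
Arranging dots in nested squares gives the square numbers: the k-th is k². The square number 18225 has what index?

135

We need n² = 18225, so n = √18225 = 135.
Check: 135² = 18225. ✓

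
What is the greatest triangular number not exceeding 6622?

6555

Solve n(n+1)/2 ≤ 6622 for integer n.
n = 114 gives 6555 ≤ 6622, while n = 115 gives 6670 > 6622; so the answer is 6555.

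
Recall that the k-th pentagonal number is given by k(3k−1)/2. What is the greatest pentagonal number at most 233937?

Solve n(3n−1)/2 ≤ 233937 for integer n.
n = 395 gives 233840 ≤ 233937, while n = 396 gives 235026 > 233937; so the answer is 233840.

233840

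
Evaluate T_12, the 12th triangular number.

78

The 12th triangular number is n(n+1)/2 with n = 12.
12·13/2 = 156/2 = 78.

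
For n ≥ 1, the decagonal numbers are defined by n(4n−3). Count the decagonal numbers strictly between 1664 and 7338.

23

The n-th decagonal number is n(4n−3).
Smallest index with value > 1664: n = 21 (giving 1701).
Largest index with value < 7338: n = 43 (giving 7267).
Indices 21 through 43: 23 terms.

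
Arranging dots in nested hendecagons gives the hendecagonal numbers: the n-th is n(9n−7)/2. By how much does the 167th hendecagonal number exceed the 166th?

1495

Consecutive hendecagonal numbers differ by 9n − 8: here 9·167 − 8 = 1495.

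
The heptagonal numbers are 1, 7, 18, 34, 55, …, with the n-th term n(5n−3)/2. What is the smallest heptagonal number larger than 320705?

321664

Solve n(5n−3)/2 > 320705 for integer n.
The largest n with value ≤ 320705 is 358 (since 319873 ≤ 320705 < 321664), so the first above is n = 359, value 321664.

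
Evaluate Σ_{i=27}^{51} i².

39325

Σ_{i=27}^{51} i² = 45526 − 6201 = 39325.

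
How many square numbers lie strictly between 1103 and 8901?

61

The n-th square number is n².
Smallest index with value > 1103: n = 34 (giving 1156).
Largest index with value < 8901: n = 94 (giving 8836).
Indices 34 through 94: 61 terms.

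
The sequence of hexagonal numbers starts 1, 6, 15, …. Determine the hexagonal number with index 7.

The 7th hexagonal number is n(2n−1) with n = 7.
7·(2·7 − 1) = 7·13 = 91.

91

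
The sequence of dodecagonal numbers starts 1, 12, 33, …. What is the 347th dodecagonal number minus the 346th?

3461

Consecutive dodecagonal numbers differ by 10n − 9: here 10·347 − 9 = 3461.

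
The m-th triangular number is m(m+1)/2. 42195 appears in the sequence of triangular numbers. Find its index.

290

Set n(n+1)/2 = 42195, giving n² + n − 84390 = 0.
The discriminant is 1 + 8·42195 = 337561, and √337561 = 581.
So n = (-1 + 581) / 2 = 580/2 = 290.
Check: 290·291/2 = 42195. ✓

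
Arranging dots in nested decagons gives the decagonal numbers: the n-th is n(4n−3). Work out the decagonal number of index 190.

190·(4·190 − 3) = 190·757 = 143830.

143830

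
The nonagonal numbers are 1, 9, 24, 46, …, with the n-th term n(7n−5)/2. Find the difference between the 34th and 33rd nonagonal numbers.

232

Consecutive nonagonal numbers differ by 7n − 6: here 7·34 − 6 = 232.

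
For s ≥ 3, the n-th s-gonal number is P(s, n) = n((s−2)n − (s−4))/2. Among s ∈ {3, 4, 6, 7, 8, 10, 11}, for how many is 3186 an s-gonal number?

s = 3: P(3, 79) = 3160 and P(3, 80) = 3240; 3186 is not s-gonal.
s = 4: P(4, 56) = 3136 and P(4, 57) = 3249; 3186 is not s-gonal.
s = 6: P(6, 40) = 3160 and P(6, 41) = 3321; 3186 is not s-gonal.
s = 7: P(7, 36) = 3186. ✓
s = 8: P(8, 32) = 3008 and P(8, 33) = 3201; 3186 is not s-gonal.
s = 10: P(10, 28) = 3052 and P(10, 29) = 3277; 3186 is not s-gonal.
s = 11: P(11, 27) = 3186. ✓
Hits: s ∈ {7, 11} → 2.

2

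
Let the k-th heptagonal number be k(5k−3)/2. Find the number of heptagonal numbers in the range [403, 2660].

The n-th heptagonal number is n(5n−3)/2.
Smallest index with value ≥ 403: n = 13 (giving 403).
Largest index with value ≤ 2660: n = 32 (giving 2512).
Indices 13 through 32: 20 terms.

20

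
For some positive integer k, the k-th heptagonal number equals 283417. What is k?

Set n(5n−3)/2 = 283417, giving 5n² − 3n − 566834 = 0.
The discriminant is 9 + 40·283417 = 11336689, and √11336689 = 3367.
So n = (3 + 3367) / 10 = 3370/10 = 337.

337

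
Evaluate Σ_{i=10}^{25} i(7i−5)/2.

17640

Σ i(7i−5)/2 = (7Σi² − 5Σi) / 2 over i = 10..25.
Σi = 325 − 45 = 280 and Σi² = 5525 − 285 = 5240.
(7·5240 − 5·280) / 2 = 35280/2 = 17640.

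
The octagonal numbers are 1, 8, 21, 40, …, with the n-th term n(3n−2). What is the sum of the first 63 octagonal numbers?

252000

Σ i(3i−2) = 3Σi² − 2Σi over i = 1..63.
Σi = 2016 and Σi² = 85344.
3·85344 − 2·2016 = 252000.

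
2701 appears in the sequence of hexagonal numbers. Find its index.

37

Set n(2n−1) = 2701, giving 2n² − n − 2701 = 0.
The discriminant is 1 + 8·2701 = 21609, and √21609 = 147.
So n = (1 + 147) / 4 = 148/4 = 37.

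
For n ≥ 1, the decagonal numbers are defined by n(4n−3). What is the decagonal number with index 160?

101920

160·(4·160 − 3) = 160·637 = 101920.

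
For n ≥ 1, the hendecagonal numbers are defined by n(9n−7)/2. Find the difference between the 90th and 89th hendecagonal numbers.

802

Consecutive hendecagonal numbers differ by 9n − 8: here 9·90 − 8 = 802.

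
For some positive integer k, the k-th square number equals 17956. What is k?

We need n² = 17956, so n = √17956 = 134.

134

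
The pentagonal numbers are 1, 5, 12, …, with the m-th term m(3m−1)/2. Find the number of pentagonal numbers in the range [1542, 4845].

The n-th pentagonal number is n(3n−1)/2.
Smallest index with value ≥ 1542: n = 33 (giving 1617).
Largest index with value ≤ 4845: n = 57 (giving 4845).
Indices 33 through 57: 25 terms.

25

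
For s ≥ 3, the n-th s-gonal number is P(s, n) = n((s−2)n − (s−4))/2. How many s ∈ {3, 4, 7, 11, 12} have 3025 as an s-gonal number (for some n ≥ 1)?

s = 3: P(3, 77) = 3003 and P(3, 78) = 3081; 3025 is not s-gonal.
s = 4: P(4, 55) = 3025. ✓
s = 7: P(7, 35) = 3010 and P(7, 36) = 3186; 3025 is not s-gonal.
s = 11: P(11, 26) = 2951 and P(11, 27) = 3186; 3025 is not s-gonal.
s = 12: P(12, 25) = 3025. ✓
Hits: s ∈ {4, 12} → 2.

2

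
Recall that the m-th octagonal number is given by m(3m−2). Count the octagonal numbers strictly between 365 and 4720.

28

The n-th octagonal number is n(3n−2).
Smallest index with value > 365: n = 12 (giving 408).
Largest index with value < 4720: n = 39 (giving 4485).
Indices 12 through 39: 28 terms.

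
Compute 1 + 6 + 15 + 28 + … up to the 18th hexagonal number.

Σ i(2i−1) = 2Σi² − Σi over i = 1..18.
Σi = 171 and Σi² = 2109.
2·2109 − 1·171 = 4047.

4047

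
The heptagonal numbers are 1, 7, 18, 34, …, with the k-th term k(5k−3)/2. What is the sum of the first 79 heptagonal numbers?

413960

Σ i(5i−3)/2 = (5Σi² − 3Σi) / 2 over i = 1..79.
Σi = 3160 and Σi² = 167480.
(5·167480 − 3·3160) / 2 = 827920/2 = 413960.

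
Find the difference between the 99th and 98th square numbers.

197

n² − (n−1)² = 2n − 1, so 99² − 98² = 2·99 − 1 = 197.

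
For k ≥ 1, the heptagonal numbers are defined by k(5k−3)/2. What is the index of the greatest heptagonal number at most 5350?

46

Solve n(5n−3)/2 ≤ 5350 for integer n.
n = 46 gives 5221 ≤ 5350, while n = 47 gives 5452 > 5350; so the answer is index 46.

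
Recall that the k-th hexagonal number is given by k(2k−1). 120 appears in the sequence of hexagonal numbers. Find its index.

8

Set n(2n−1) = 120, giving 2n² − n − 120 = 0.
The discriminant is 1 + 8·120 = 961, and √961 = 31.
So n = (1 + 31) / 4 = 32/4 = 8.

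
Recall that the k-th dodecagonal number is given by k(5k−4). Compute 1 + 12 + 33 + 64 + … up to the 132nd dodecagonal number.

3841838

Σ i(5i−4) = 5Σi² − 4Σi over i = 1..132.
Σi = 8778 and Σi² = 775390.
5·775390 − 4·8778 = 3841838.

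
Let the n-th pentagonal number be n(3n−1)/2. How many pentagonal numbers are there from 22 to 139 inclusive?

6

The n-th pentagonal number is n(3n−1)/2.
Smallest index with value ≥ 22: n = 4 (giving 22).
Largest index with value ≤ 139: n = 9 (giving 117).
Indices 4 through 9: 6 terms.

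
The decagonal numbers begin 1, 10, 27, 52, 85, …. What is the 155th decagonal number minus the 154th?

Consecutive decagonal numbers differ by 8n − 7: here 8·155 − 7 = 1233.

1233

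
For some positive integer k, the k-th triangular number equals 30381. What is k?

246

Set n(n+1)/2 = 30381, giving n² + n − 60762 = 0.
So n = (-1 + 493) / 2 = 492/2 = 246.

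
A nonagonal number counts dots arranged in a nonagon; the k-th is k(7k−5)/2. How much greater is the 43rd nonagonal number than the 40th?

43·(7·43 − 5)/2 = 6364 and 40·(7·40 − 5)/2 = 5500.
Difference: 6364 − 5500 = 864.

864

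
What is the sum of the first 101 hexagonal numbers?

691951

Σ i(2i−1) = 2Σi² − Σi over i = 1..101.
Σi = 5151 and Σi² = 348551.
2·348551 − 1·5151 = 691951.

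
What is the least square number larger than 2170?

2209

Solve n² > 2170 for integer n.
The largest n with value ≤ 2170 is 46 (since 2116 ≤ 2170 < 2209), so the first above is n = 47, value 2209.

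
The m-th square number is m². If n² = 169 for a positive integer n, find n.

We need n² = 169, so n = √169 = 13.

13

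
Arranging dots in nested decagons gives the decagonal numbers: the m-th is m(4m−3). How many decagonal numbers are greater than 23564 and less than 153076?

118

The n-th decagonal number is n(4n−3).
Smallest index with value > 23564: n = 78 (giving 24102).
Largest index with value < 153076: n = 195 (giving 151515).
Indices 78 through 195: 118 terms.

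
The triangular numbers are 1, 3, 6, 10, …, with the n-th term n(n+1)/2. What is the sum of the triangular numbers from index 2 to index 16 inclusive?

Σ i(i+1)/2 = (Σi² + Σi) / 2 over i = 2..16.
Σi = 136 − 1 = 135 and Σi² = 1496 − 1 = 1495.
(1·1495 + 1·135) / 2 = 1630/2 = 815.

815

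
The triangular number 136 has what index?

16

Set n(n+1)/2 = 136, giving n² + n − 272 = 0.
So n = (-1 + 33) / 2 = 32/2 = 16.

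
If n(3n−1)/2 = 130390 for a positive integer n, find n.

295

Set n(3n−1)/2 = 130390, giving 3n² − n − 260780 = 0.
The discriminant is 1 + 24·130390 = 3129361, and √3129361 = 1769.
So n = (1 + 1769) / 6 = 1770/6 = 295.
Check: 295·(3·295 − 1)/2 = 130390. ✓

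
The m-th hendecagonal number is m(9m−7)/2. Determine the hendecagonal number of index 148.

148·(9·148 − 7)/2 = 148·1325/2 = 98050.

98050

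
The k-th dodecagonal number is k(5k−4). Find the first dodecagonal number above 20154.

20224

Solve n(5n−4) > 20154 for integer n.
The largest n with value ≤ 20154 is 63 (since 19593 ≤ 20154 < 20224), so the first above is n = 64, value 20224.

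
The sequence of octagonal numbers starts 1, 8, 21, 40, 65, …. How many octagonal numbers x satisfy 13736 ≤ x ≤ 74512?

The n-th octagonal number is n(3n−2).
Smallest index with value ≥ 13736: n = 68 (giving 13736).
Largest index with value ≤ 74512: n = 157 (giving 73633).
Indices 68 through 157: 90 terms.

90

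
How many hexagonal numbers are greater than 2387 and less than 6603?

The n-th hexagonal number is n(2n−1).
Smallest index with value > 2387: n = 35 (giving 2415).
Largest index with value < 6603: n = 57 (giving 6441).
Indices 35 through 57: 23 terms.

23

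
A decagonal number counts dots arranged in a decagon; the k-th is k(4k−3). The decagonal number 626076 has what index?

Set n(4n−3) = 626076, giving 4n² − 3n − 626076 = 0.
The discriminant is 9 + 16·626076 = 10017225, and √10017225 = 3165.
So n = (3 + 3165) / 8 = 3168/8 = 396.

396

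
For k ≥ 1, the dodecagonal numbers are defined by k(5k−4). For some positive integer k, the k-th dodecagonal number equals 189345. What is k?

Set n(5n−4) = 189345, giving 5n² − 4n − 189345 = 0.
The discriminant is 16 + 20·189345 = 3786916, and √3786916 = 1946.
So n = (4 + 1946) / 10 = 1950/10 = 195.

195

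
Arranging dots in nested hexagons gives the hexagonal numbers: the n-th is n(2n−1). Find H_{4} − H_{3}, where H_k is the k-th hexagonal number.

Consecutive hexagonal numbers differ by 4n − 3: here 4·4 − 3 = 13.

13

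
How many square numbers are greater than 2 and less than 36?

4

The n-th square number is n².
Smallest index with value > 2: n = 2 (giving 4).
Largest index with value < 36: n = 5 (giving 25).
Indices 2 through 5: 4 terms.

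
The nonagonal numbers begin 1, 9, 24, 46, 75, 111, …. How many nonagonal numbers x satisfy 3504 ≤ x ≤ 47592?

85

The n-th nonagonal number is n(7n−5)/2.
Smallest index with value ≥ 3504: n = 32 (giving 3504).
Largest index with value ≤ 47592: n = 116 (giving 46806).
Indices 32 through 116: 85 terms.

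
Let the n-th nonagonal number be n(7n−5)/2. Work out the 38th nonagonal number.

4959

38·(7·38 − 5)/2 = 38·261/2 = 4959.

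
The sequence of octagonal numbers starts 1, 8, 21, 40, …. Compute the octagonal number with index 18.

18·(3·18 − 2) = 18·52 = 936.

936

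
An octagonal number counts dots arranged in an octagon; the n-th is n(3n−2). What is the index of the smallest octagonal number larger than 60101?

142

Solve n(3n−2) > 60101 for integer n.
The largest n with value ≤ 60101 is 141 (since 59361 ≤ 60101 < 60208), so the first above is n = 142, value 60208.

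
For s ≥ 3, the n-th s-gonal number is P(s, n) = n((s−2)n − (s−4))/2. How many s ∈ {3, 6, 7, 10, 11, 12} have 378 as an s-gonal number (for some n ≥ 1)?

2

s = 3: P(3, 27) = 378. ✓
s = 6: P(6, 14) = 378. ✓
s = 7: P(7, 12) = 342 and P(7, 13) = 403; 378 is not s-gonal.
s = 10: P(10, 10) = 370 and P(10, 11) = 451; 378 is not s-gonal.
s = 11: P(11, 9) = 333 and P(11, 10) = 415; 378 is not s-gonal.
s = 12: P(12, 9) = 369 and P(12, 10) = 460; 378 is not s-gonal.
Hits: s ∈ {3, 6} → 2.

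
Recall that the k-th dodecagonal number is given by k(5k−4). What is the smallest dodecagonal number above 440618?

Solve n(5n−4) > 440618 for integer n.
The largest n with value ≤ 440618 is 297 (since 439857 ≤ 440618 < 442828), so the first above is n = 298, value 442828.

442828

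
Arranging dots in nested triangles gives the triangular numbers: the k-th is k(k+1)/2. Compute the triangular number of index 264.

The 264th triangular number is n(n+1)/2 with n = 264.
264·265/2 = 69960/2 = 34980.

34980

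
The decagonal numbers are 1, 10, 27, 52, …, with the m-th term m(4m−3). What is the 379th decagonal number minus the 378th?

Consecutive decagonal numbers differ by 8n − 7: here 8·379 − 7 = 3025.

3025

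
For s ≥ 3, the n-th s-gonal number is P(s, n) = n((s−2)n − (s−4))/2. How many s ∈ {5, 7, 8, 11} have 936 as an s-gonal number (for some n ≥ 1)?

s = 5: P(5, 25) = 925 and P(5, 26) = 1001; 936 is not s-gonal.
s = 7: P(7, 19) = 874 and P(7, 20) = 970; 936 is not s-gonal.
s = 8: P(8, 18) = 936. ✓
s = 11: P(11, 14) = 833 and P(11, 15) = 960; 936 is not s-gonal.
Hits: s ∈ {8} → 1.

1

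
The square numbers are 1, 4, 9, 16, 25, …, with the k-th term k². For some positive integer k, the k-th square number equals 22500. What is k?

We need n² = 22500, so n = √22500 = 150.

150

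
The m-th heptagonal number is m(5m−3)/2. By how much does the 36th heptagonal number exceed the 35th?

176

Consecutive heptagonal numbers differ by 5n − 4: here 5·36 − 4 = 176.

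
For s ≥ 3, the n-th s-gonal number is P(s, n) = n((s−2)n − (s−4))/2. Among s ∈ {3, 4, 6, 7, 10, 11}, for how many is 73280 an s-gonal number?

s = 3: P(3, 382) = 73153 and P(3, 383) = 73536; 73280 is not s-gonal.
s = 4: P(4, 270) = 72900 and P(4, 271) = 73441; 73280 is not s-gonal.
s = 6: P(6, 191) = 72771 and P(6, 192) = 73536; 73280 is not s-gonal.
s = 7: P(7, 171) = 72846 and P(7, 172) = 73702; 73280 is not s-gonal.
s = 10: P(10, 135) = 72495 and P(10, 136) = 73576; 73280 is not s-gonal.
s = 11: P(11, 128) = 73280. ✓
Hits: s ∈ {11} → 1.

1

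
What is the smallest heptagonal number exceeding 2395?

Solve n(5n−3)/2 > 2395 for integer n.
The largest n with value ≤ 2395 is 31 (since 2356 ≤ 2395 < 2512), so the first above is n = 32, value 2512.

2512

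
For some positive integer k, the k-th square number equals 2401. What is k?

We need n² = 2401, so n = √2401 = 49.

49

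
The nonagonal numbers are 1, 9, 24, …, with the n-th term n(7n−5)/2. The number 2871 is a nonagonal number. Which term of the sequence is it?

29

Set n(7n−5)/2 = 2871, giving 7n² − 5n − 5742 = 0.
So n = (5 + 401) / 14 = 406/14 = 29.
Check: 29·(7·29 − 5)/2 = 2871. ✓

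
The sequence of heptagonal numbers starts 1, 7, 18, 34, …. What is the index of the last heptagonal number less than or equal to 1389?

Solve n(5n−3)/2 ≤ 1389 for integer n.
n = 23 gives 1288 ≤ 1389, while n = 24 gives 1404 > 1389; so the answer is index 23.

23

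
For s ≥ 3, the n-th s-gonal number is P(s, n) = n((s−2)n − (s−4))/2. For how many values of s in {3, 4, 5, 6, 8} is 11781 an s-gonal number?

s = 3: P(3, 153) = 11781. ✓
s = 4: P(4, 108) = 11664 and P(4, 109) = 11881; 11781 is not s-gonal.
s = 5: P(5, 88) = 11572 and P(5, 89) = 11837; 11781 is not s-gonal.
s = 6: P(6, 77) = 11781. ✓
s = 8: P(8, 63) = 11781. ✓
Hits: s ∈ {3, 6, 8} → 3.

3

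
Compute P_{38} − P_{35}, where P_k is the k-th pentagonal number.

38·(3·38 − 1)/2 = 2147 and 35·(3·35 − 1)/2 = 1820.
Difference: 2147 − 1820 = 327.

327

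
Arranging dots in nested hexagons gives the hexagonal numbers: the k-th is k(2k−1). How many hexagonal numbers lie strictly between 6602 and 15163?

30

The n-th hexagonal number is n(2n−1).
Smallest index with value > 6602: n = 58 (giving 6670).
Largest index with value < 15163: n = 87 (giving 15051).
Indices 58 through 87: 30 terms.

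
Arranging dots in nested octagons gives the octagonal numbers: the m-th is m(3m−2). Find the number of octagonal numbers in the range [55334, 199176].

122

The n-th octagonal number is n(3n−2).
Smallest index with value ≥ 55334: n = 137 (giving 56033).
Largest index with value ≤ 199176: n = 258 (giving 199176).
Indices 137 through 258: 122 terms.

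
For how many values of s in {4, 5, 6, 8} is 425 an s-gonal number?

s = 4: P(4, 20) = 400 and P(4, 21) = 441; 425 is not s-gonal.
s = 5: P(5, 17) = 425. ✓
s = 6: P(6, 14) = 378 and P(6, 15) = 435; 425 is not s-gonal.
s = 8: P(8, 12) = 408 and P(8, 13) = 481; 425 is not s-gonal.
Hits: s ∈ {5} → 1.

1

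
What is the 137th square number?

137² = 18769.

18769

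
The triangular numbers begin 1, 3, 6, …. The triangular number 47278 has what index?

Set n(n+1)/2 = 47278, giving n² + n − 94556 = 0.
The discriminant is 1 + 8·47278 = 378225, and √378225 = 615.
So n = (-1 + 615) / 2 = 614/2 = 307.
Check: 307·308/2 = 47278. ✓

307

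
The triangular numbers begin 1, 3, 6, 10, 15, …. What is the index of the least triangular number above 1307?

Solve n(n+1)/2 > 1307 for integer n.
The largest n with value ≤ 1307 is 50 (since 1275 ≤ 1307 < 1326), so the first above is n = 51, value 1326.

51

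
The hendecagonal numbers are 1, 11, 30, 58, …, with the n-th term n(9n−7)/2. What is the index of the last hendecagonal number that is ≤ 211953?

217

Solve n(9n−7)/2 ≤ 211953 for integer n.
n = 217 gives 211141 ≤ 211953, while n = 218 gives 213095 > 211953; so the answer is index 217.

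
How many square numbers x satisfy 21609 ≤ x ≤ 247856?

351

The n-th square number is n².
Smallest index with value ≥ 21609: n = 147 (giving 21609).
Largest index with value ≤ 247856: n = 497 (giving 247009).
Indices 147 through 497: 351 terms.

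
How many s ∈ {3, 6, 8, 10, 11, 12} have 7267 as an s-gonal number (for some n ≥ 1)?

s = 3: P(3, 120) = 7260 and P(3, 121) = 7381; 7267 is not s-gonal.
s = 6: P(6, 60) = 7140 and P(6, 61) = 7381; 7267 is not s-gonal.
s = 8: P(8, 49) = 7105 and P(8, 50) = 7400; 7267 is not s-gonal.
s = 10: P(10, 43) = 7267. ✓
s = 11: P(11, 40) = 7060 and P(11, 41) = 7421; 7267 is not s-gonal.
s = 12: P(12, 38) = 7068 and P(12, 39) = 7449; 7267 is not s-gonal.
Hits: s ∈ {10} → 1.

1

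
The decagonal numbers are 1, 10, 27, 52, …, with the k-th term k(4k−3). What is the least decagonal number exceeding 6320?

Solve n(4n−3) > 6320 for integer n.
The largest n with value ≤ 6320 is 40 (since 6280 ≤ 6320 < 6601), so the first above is n = 41, value 6601.

6601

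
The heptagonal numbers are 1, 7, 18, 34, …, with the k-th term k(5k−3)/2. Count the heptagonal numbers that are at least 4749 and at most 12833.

28

The n-th heptagonal number is n(5n−3)/2.
Smallest index with value ≥ 4749: n = 44 (giving 4774).
Largest index with value ≤ 12833: n = 71 (giving 12496).
Indices 44 through 71: 28 terms.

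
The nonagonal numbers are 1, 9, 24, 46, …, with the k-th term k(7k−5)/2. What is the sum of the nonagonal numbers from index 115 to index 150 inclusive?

2213760

Σ i(7i−5)/2 = (7Σi² − 5Σi) / 2 over i = 115..150.
Σi = 11325 − 6555 = 4770 and Σi² = 1136275 − 500365 = 635910.
(7·635910 − 5·4770) / 2 = 4427520/2 = 2213760.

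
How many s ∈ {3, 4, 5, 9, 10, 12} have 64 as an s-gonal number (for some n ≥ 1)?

2

s = 3: P(3, 10) = 55 and P(3, 11) = 66; 64 is not s-gonal.
s = 4: P(4, 8) = 64. ✓
s = 5: P(5, 6) = 51 and P(5, 7) = 70; 64 is not s-gonal.
s = 9: P(9, 4) = 46 and P(9, 5) = 75; 64 is not s-gonal.
s = 10: P(10, 4) = 52 and P(10, 5) = 85; 64 is not s-gonal.
s = 12: P(12, 4) = 64. ✓
Hits: s ∈ {4, 12} → 2.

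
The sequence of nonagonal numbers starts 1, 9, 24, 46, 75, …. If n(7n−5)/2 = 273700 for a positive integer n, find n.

280

Set n(7n−5)/2 = 273700, giving 7n² − 5n − 547400 = 0.
The discriminant is 25 + 56·273700 = 15327225, and √15327225 = 3915.
So n = (5 + 3915) / 14 = 3920/14 = 280.
Check: 280·(7·280 − 5)/2 = 273700. ✓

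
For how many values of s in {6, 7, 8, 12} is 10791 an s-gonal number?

s = 6: P(6, 73) = 10585 and P(6, 74) = 10878; 10791 is not s-gonal.
s = 7: P(7, 66) = 10791. ✓
s = 8: P(8, 60) = 10680 and P(8, 61) = 11041; 10791 is not s-gonal.
s = 12: P(12, 46) = 10396 and P(12, 47) = 10857; 10791 is not s-gonal.
Hits: s ∈ {7} → 1.

1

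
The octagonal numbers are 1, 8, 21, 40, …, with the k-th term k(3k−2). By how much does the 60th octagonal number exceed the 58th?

60·(3·60 − 2) = 10680 and 58·(3·58 − 2) = 9976.
Difference: 10680 − 9976 = 704.

704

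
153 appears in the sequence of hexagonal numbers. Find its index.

Set n(2n−1) = 153, giving 2n² − n − 153 = 0.
The discriminant is 1 + 8·153 = 1225, and √1225 = 35.
So n = (1 + 35) / 4 = 36/4 = 9.

9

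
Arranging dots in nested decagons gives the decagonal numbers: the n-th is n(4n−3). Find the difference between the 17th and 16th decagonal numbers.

Consecutive decagonal numbers differ by 8n − 7: here 8·17 − 7 = 129.

129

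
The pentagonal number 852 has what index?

24

Set n(3n−1)/2 = 852, giving 3n² − n − 1704 = 0.
The discriminant is 1 + 24·852 = 20449, and √20449 = 143.
So n = (1 + 143) / 6 = 144/6 = 24.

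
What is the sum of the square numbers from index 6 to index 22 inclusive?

3740

Σ_{i=6}^{22} i² = 3795 − 55 = 3740.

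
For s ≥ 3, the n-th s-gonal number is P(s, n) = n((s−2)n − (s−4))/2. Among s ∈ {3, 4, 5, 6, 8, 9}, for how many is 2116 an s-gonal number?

1

s = 3: P(3, 64) = 2080 and P(3, 65) = 2145; 2116 is not s-gonal.
s = 4: P(4, 46) = 2116. ✓
s = 5: P(5, 37) = 2035 and P(5, 38) = 2147; 2116 is not s-gonal.
s = 6: P(6, 32) = 2016 and P(6, 33) = 2145; 2116 is not s-gonal.
s = 8: P(8, 26) = 1976 and P(8, 27) = 2133; 2116 is not s-gonal.
s = 9: P(9, 24) = 1956 and P(9, 25) = 2125; 2116 is not s-gonal.
Hits: s ∈ {4} → 1.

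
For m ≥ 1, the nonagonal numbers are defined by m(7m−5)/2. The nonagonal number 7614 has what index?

Set n(7n−5)/2 = 7614, giving 7n² − 5n − 15228 = 0.
The discriminant is 25 + 56·7614 = 426409, and √426409 = 653.
So n = (5 + 653) / 14 = 658/14 = 47.

47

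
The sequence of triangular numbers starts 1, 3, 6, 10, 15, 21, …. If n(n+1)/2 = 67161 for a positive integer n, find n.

Set n(n+1)/2 = 67161, giving n² + n − 134322 = 0.
The discriminant is 1 + 8·67161 = 537289, and √537289 = 733.
So n = (-1 + 733) / 2 = 732/2 = 366.
Check: 366·367/2 = 67161. ✓

366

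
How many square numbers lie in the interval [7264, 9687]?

13

The n-th square number is n².
Smallest index with value ≥ 7264: n = 86 (giving 7396).
Largest index with value ≤ 9687: n = 98 (giving 9604).
Indices 86 through 98: 13 terms.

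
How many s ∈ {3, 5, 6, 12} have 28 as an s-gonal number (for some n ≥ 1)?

s = 3: P(3, 7) = 28. ✓
s = 5: P(5, 4) = 22 and P(5, 5) = 35; 28 is not s-gonal.
s = 6: P(6, 4) = 28. ✓
s = 12: P(12, 2) = 12 and P(12, 3) = 33; 28 is not s-gonal.
Hits: s ∈ {3, 6} → 2.

2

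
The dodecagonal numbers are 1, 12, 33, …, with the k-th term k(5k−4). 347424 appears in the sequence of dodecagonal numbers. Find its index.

264

Set n(5n−4) = 347424, giving 5n² − 4n − 347424 = 0.
So n = (4 + 2636) / 10 = 2640/10 = 264.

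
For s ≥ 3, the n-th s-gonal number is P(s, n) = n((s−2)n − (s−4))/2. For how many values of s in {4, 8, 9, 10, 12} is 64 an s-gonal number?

2

s = 4: P(4, 8) = 64. ✓
s = 8: P(8, 4) = 40 and P(8, 5) = 65; 64 is not s-gonal.
s = 9: P(9, 4) = 46 and P(9, 5) = 75; 64 is not s-gonal.
s = 10: P(10, 4) = 52 and P(10, 5) = 85; 64 is not s-gonal.
s = 12: P(12, 4) = 64. ✓
Hits: s ∈ {4, 12} → 2.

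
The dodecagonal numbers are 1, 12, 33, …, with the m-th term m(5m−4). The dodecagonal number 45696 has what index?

96

Set n(5n−4) = 45696, giving 5n² − 4n − 45696 = 0.
The discriminant is 16 + 20·45696 = 913936, and √913936 = 956.
So n = (4 + 956) / 10 = 960/10 = 96.
Check: 96·(5·96 − 4) = 45696. ✓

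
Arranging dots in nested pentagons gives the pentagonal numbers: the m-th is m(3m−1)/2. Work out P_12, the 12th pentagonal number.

12·(3·12 − 1)/2 = 12·35/2 = 210.

210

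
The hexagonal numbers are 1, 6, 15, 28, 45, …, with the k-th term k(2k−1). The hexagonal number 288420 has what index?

Set n(2n−1) = 288420, giving 2n² − n − 288420 = 0.
The discriminant is 1 + 8·288420 = 2307361, and √2307361 = 1519.
So n = (1 + 1519) / 4 = 1520/4 = 380.

380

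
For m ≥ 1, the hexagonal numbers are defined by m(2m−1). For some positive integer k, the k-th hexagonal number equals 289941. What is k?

381

Set n(2n−1) = 289941, giving 2n² − n − 289941 = 0.
The discriminant is 1 + 8·289941 = 2319529, and √2319529 = 1523.
So n = (1 + 1523) / 4 = 1524/4 = 381.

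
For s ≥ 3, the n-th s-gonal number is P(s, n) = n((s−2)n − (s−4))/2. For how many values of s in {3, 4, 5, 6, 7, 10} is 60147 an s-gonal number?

1

s = 3: P(3, 346) = 60031 and P(3, 347) = 60378; 60147 is not s-gonal.
s = 4: P(4, 245) = 60025 and P(4, 246) = 60516; 60147 is not s-gonal.
s = 5: P(5, 200) = 59900 and P(5, 201) = 60501; 60147 is not s-gonal.
s = 6: P(6, 173) = 59685 and P(6, 174) = 60378; 60147 is not s-gonal.
s = 7: P(7, 155) = 59830 and P(7, 156) = 60606; 60147 is not s-gonal.
s = 10: P(10, 123) = 60147. ✓
Hits: s ∈ {10} → 1.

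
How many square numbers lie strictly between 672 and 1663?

15

The n-th square number is n².
Smallest index with value > 672: n = 26 (giving 676).
Largest index with value < 1663: n = 40 (giving 1600).
Indices 26 through 40: 15 terms.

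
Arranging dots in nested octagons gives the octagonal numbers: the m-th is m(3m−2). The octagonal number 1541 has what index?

23

Set n(3n−2) = 1541, giving 3n² − 2n − 1541 = 0.
The discriminant is 4 + 12·1541 = 18496, and √18496 = 136.
So n = (2 + 136) / 6 = 138/6 = 23.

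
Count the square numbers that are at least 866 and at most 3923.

The n-th square number is n².
Smallest index with value ≥ 866: n = 30 (giving 900).
Largest index with value ≤ 3923: n = 62 (giving 3844).
Indices 30 through 62: 33 terms.

33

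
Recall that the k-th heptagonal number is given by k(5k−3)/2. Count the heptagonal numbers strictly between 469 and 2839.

19

The n-th heptagonal number is n(5n−3)/2.
Smallest index with value > 469: n = 15 (giving 540).
Largest index with value < 2839: n = 33 (giving 2673).
Indices 15 through 33: 19 terms.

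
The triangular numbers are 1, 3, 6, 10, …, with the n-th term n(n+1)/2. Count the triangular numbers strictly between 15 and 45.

3

The n-th triangular number is n(n+1)/2.
Smallest index with value > 15: n = 6 (giving 21).
Largest index with value < 45: n = 8 (giving 36).
Indices 6 through 8: 3 terms.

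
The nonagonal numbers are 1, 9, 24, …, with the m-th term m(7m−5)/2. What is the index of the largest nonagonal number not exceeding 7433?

Solve n(7n−5)/2 ≤ 7433 for integer n.
n = 46 gives 7291 ≤ 7433, while n = 47 gives 7614 > 7433; so the answer is index 46.

46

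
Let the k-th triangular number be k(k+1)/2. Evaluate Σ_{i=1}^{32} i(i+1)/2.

Σ i(i+1)/2 = (Σi² + Σi) / 2 over i = 1..32.
Σi = 528 and Σi² = 11440.
(1·11440 + 1·528) / 2 = 11968/2 = 5984.

5984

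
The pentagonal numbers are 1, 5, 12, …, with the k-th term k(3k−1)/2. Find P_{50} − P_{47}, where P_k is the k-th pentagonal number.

435

50·(3·50 − 1)/2 = 3725 and 47·(3·47 − 1)/2 = 3290.
Difference: 3725 − 3290 = 435.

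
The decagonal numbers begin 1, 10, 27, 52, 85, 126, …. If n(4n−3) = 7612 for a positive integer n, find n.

44

Set n(4n−3) = 7612, giving 4n² − 3n − 7612 = 0.
The discriminant is 9 + 16·7612 = 121801, and √121801 = 349.
So n = (3 + 349) / 8 = 352/8 = 44.
Check: 44·(4·44 − 3) = 7612. ✓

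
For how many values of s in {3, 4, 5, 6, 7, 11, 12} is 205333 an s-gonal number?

s = 3: P(3, 640) = 205120 and P(3, 641) = 205761; 205333 is not s-gonal.
s = 4: P(4, 453) = 205209 and P(4, 454) = 206116; 205333 is not s-gonal.
s = 5: P(5, 370) = 205165 and P(5, 371) = 206276; 205333 is not s-gonal.
s = 6: P(6, 320) = 204480 and P(6, 321) = 205761; 205333 is not s-gonal.
s = 7: P(7, 286) = 204061 and P(7, 287) = 205492; 205333 is not s-gonal.
s = 11: P(11, 214) = 205333. ✓
s = 12: P(12, 203) = 205233 and P(12, 204) = 207264; 205333 is not s-gonal.
Hits: s ∈ {11} → 1.

1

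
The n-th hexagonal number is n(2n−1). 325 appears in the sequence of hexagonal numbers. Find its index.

Set n(2n−1) = 325, giving 2n² − n − 325 = 0.
The discriminant is 1 + 8·325 = 2601, and √2601 = 51.
So n = (1 + 51) / 4 = 52/4 = 13.

13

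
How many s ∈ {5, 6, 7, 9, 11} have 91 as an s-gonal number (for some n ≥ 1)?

1

s = 5: P(5, 7) = 70 and P(5, 8) = 92; 91 is not s-gonal.
s = 6: P(6, 7) = 91. ✓
s = 7: P(7, 6) = 81 and P(7, 7) = 112; 91 is not s-gonal.
s = 9: P(9, 5) = 75 and P(9, 6) = 111; 91 is not s-gonal.
s = 11: P(11, 4) = 58 and P(11, 5) = 95; 91 is not s-gonal.
Hits: s ∈ {6} → 1.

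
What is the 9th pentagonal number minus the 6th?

66

9·(3·9 − 1)/2 = 117 and 6·(3·6 − 1)/2 = 51.
Difference: 117 − 51 = 66.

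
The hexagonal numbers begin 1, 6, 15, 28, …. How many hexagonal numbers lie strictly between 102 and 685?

11

The n-th hexagonal number is n(2n−1).
Smallest index with value > 102: n = 8 (giving 120).
Largest index with value < 685: n = 18 (giving 630).
Indices 8 through 18: 11 terms.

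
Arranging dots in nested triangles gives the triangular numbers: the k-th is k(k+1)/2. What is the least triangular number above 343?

351

Solve n(n+1)/2 > 343 for integer n.
The largest n with value ≤ 343 is 25 (since 325 ≤ 343 < 351), so the first above is n = 26, value 351.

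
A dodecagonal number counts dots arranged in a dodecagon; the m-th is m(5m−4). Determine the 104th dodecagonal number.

104·(5·104 − 4) = 104·516 = 53664.

53664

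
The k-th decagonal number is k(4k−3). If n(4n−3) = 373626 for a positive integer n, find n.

Set n(4n−3) = 373626, giving 4n² − 3n − 373626 = 0.
The discriminant is 9 + 16·373626 = 5978025, and √5978025 = 2445.
So n = (3 + 2445) / 8 = 2448/8 = 306.
Check: 306·(4·306 − 3) = 373626. ✓

306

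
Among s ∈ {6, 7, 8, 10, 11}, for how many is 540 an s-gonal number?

2

s = 6: P(6, 16) = 496 and P(6, 17) = 561; 540 is not s-gonal.
s = 7: P(7, 15) = 540. ✓
s = 8: P(8, 13) = 481 and P(8, 14) = 560; 540 is not s-gonal.
s = 10: P(10, 12) = 540. ✓
s = 11: P(11, 11) = 506 and P(11, 12) = 606; 540 is not s-gonal.
Hits: s ∈ {7, 10} → 2.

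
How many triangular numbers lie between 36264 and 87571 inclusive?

The n-th triangular number is n(n+1)/2.
Smallest index with value ≥ 36264: n = 269 (giving 36315).
Largest index with value ≤ 87571: n = 418 (giving 87571).
Indices 269 through 418: 150 terms.

150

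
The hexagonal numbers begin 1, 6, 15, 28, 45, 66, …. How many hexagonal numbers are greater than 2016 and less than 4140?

The n-th hexagonal number is n(2n−1).
Smallest index with value > 2016: n = 33 (giving 2145).
Largest index with value < 4140: n = 45 (giving 4005).
Indices 33 through 45: 13 terms.

13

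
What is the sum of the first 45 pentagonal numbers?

46575

Σ i(3i−1)/2 = (3Σi² − Σi) / 2 over i = 1..45.
Σi = 1035 and Σi² = 31395.
(3·31395 − 1·1035) / 2 = 93150/2 = 46575.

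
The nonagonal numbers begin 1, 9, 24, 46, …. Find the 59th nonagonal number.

12036

59·(7·59 − 5)/2 = 59·408/2 = 59·204 = 12036.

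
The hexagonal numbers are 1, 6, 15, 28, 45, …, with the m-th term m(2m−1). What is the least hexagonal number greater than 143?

153

Solve n(2n−1) > 143 for integer n.
The largest n with value ≤ 143 is 8 (since 120 ≤ 143 < 153), so the first above is n = 9, value 153.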